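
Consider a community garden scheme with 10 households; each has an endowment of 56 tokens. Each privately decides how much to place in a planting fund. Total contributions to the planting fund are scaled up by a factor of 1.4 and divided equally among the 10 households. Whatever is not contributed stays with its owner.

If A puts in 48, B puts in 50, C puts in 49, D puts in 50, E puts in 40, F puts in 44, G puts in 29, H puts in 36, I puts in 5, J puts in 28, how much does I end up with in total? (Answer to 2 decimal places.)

104.06 tokens

Total contributed: 48 + 50 + 49 + 50 + 40 + 44 + 29 + 36 + 5 + 28 = 379.
Each receives 1.4 × 379 / 10 = 53.06 from the planting fund.
I keeps 56 − 5 = 51, so I's payoff is 51 + 53.06 = 104.06.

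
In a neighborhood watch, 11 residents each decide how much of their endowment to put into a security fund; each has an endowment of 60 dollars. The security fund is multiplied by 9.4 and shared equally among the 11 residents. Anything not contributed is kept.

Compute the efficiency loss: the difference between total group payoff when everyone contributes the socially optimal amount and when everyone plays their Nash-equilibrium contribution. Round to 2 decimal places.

Each contributed unit returns 9.4/11 = 0.8545 to its contributor — below 1 — so contributing 0 is dominant for every player. At the Nash equilibrium everyone keeps their 60, and the group total is 11 × 60 = 660.
Each contributed unit returns 9.400 to the group as a whole (0.8545 to each of 11 players), which exceeds 1, so the social optimum is full contribution: group total = 9.400 × 660 = 6204.00.
Efficiency loss = 6204.00 − 660 = 5544.00.

5544.00 dollars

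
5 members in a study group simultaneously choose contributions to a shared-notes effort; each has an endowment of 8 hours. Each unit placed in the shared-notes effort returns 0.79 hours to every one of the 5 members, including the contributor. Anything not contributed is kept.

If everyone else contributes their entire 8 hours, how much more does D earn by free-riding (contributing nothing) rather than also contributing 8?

1.68 hours

Switching from a contribution of 8 to 0 lets D keep an extra 8 hours, but lowers the shared-notes effort by 8, which costs D their own share of that drop: 0.79 × 8 = 6.32.
Net gain = 8 − 6.32 = 1.68. The private return per contributed unit (0.79) is below 1, so free-riding is indeed the best response regardless of what the others do.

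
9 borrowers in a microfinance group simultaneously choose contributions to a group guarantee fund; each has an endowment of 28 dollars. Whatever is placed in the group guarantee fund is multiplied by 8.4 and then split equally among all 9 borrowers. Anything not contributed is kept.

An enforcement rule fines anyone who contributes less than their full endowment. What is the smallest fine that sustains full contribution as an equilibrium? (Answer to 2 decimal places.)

1.87 dollars

Given the others contribute fully, the best deviation is to contribute 0 (any partial contribution still incurs the fine and gives up units whose private return 0.9333 is below 1).
Deviating from 28 to 0 saves 28 dollars but forfeits the deviator's share of the drop in the group guarantee fund: 8.4/9 × 28 = 26.13.
So the deviation gain is 28 − 26.13 = 1.87, and the fine must be at least 1.87 dollars to wipe it out.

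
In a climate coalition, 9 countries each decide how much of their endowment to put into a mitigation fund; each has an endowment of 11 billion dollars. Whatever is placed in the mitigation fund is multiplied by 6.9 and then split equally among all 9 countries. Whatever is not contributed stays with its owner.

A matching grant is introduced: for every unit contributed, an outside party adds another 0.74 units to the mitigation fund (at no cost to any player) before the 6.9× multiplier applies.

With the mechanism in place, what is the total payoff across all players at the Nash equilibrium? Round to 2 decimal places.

Under the mechanism each unit contributed yields 6.9 × 1.74 / 9 = 1.3340 back to its contributor per unit of net cost, which exceeds 1, making full contribution the dominant choice for everyone.
At the Nash equilibrium everyone contributes 11. Group total payoff = 6.9 × 1.74 × 99 = 1188.59.

1188.59 billion dollars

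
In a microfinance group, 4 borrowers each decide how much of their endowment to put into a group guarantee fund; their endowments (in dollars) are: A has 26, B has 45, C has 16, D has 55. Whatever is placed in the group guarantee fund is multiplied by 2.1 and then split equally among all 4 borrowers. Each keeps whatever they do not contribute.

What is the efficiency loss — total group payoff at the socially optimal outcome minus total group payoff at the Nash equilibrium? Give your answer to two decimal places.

The private return per contributed unit is 2.1/4 = 0.5250 < 1 for every player regardless of endowment, so the Nash equilibrium is zero contribution and the group total is Σ E_j = 26 + 45 + 16 + 55 = 142.
Each contributed unit returns 2.100 to the group, so the social optimum is full contribution by everyone: group total = 2.100 × 142 = 298.20.
Efficiency loss = (2.100 − 1) × 142 = 156.20.

156.20 dollars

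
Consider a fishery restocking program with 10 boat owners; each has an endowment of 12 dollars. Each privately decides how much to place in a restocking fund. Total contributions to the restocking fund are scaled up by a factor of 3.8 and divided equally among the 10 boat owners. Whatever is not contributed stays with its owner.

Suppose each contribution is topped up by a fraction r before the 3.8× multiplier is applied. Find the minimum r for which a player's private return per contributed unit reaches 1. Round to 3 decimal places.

1.632

With matching at rate r, one contributed unit becomes (1 + r) in the restocking fund and returns 3.8 × (1 + r) / 10 to the contributor.
Setting this equal to 1: 1 + r = 10/3.8 = 2.6316.
So the minimum matching rate is r = 2.6316 − 1 = 1.632.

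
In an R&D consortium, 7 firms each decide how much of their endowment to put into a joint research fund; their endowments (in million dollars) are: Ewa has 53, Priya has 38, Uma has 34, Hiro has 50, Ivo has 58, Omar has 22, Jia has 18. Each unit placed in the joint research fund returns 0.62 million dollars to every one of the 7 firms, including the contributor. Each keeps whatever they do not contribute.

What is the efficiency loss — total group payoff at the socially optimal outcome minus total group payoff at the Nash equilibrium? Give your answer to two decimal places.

The private return per contributed unit is 0.62 < 1 for everyone, so the Nash equilibrium is zero contribution and the group total is Σ E_j = 53 + 38 + 34 + 50 + 58 + 22 + 18 = 273.
Each contributed unit returns 4.340 to the group, so the social optimum is full contribution by everyone: group total = 4.340 × 273 = 1184.82.
Efficiency loss = (4.340 − 1) × 273 = 911.82.

911.82 million dollars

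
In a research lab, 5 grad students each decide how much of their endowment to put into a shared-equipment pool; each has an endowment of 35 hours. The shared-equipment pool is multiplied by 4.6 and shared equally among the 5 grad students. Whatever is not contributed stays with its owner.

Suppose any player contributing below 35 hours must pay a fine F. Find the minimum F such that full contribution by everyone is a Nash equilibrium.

Given the others contribute fully, the best deviation is to contribute 0 (any partial contribution still incurs the fine and gives up units whose private return 0.9200 is below 1).
Deviating from 35 to 0 saves 35 hours but forfeits the deviator's share of the drop in the shared-equipment pool: 4.6/5 × 35 = 32.20.
So the deviation gain is 35 − 32.20 = 2.80, and the fine must be at least 2.80 hours to wipe it out.

2.80 hours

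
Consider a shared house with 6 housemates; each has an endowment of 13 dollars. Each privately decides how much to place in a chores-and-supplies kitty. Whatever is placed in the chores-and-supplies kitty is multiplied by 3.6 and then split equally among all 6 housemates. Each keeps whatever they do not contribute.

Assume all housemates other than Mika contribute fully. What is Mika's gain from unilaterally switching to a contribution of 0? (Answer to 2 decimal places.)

5.20 dollars

Switching from a contribution of 13 to 0 lets Mika keep an extra 13 dollars, but lowers the chores-and-supplies kitty by 13, which costs Mika their own share of that drop: 3.6/6 × 13 = 7.80.
Net gain = 13 − 7.80 = 5.20. The private return per contributed unit (0.6000) is below 1, so free-riding is indeed the best response regardless of what the others do.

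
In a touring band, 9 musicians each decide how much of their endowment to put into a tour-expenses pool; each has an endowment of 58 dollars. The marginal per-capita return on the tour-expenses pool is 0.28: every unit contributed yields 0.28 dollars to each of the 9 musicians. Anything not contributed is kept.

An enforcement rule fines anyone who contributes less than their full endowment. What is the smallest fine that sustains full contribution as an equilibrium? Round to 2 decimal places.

41.76 dollars

Given the others contribute fully, the best deviation is to contribute 0 (any partial contribution still incurs the fine and gives up units whose private return 0.28 is below 1).
Deviating from 58 to 0 saves 58 dollars but forfeits the deviator's share of the drop in the tour-expenses pool: 0.28 × 58 = 16.24.
So the deviation gain is 58 − 16.24 = 41.76, and the fine must be at least 41.76 dollars to wipe it out.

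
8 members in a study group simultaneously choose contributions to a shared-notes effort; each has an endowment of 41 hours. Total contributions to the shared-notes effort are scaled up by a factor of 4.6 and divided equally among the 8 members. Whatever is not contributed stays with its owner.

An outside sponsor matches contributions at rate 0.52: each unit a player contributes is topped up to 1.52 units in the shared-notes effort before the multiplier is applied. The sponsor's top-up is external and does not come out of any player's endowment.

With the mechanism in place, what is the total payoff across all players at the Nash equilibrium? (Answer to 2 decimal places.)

328.00 hours

With the mechanism, a contributed unit returns 4.6 × 1.52 / 8 = 0.8740 per unit of net cost — still below 1 — so contributing 0 remains dominant for every player.
At the Nash equilibrium no one contributes; group total payoff = 8 × 41 = 328.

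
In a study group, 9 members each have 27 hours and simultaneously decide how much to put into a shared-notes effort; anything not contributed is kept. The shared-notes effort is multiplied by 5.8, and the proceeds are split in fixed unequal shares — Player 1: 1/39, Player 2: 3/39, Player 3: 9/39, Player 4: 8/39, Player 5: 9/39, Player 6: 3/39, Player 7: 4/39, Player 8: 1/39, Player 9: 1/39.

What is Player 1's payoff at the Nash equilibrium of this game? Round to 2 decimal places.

39.05 hours

Player j's private return per contributed unit is 5.8 × (j's share). Contributing is weakly dominant for j when that share is at least 1/5.8 = 0.1724, and contributing 0 is dominant otherwise.
The shares above 0.1724 belong to Player 3, Player 4 and Player 5, contributing 27 each; the remaining 6 contribute 0. Total contributed: 81.
Player 1 keeps 27 and receives 5.8 × 81 × 1/39 = 12.05 from the shared-notes effort, for a payoff of 39.05.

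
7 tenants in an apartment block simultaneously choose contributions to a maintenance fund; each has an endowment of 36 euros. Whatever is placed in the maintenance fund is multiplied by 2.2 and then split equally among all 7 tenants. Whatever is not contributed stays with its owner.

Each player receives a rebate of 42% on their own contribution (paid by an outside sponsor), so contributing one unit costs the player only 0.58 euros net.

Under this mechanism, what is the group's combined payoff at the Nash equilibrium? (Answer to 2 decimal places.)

252.00 euros

Even with the mechanism, each unit contributed returns only (2.2/7) / 0.58 = 0.5419 per unit of net cost, so contributing nothing is still dominant.
At the Nash equilibrium no one contributes; group total payoff = 7 × 36 = 252.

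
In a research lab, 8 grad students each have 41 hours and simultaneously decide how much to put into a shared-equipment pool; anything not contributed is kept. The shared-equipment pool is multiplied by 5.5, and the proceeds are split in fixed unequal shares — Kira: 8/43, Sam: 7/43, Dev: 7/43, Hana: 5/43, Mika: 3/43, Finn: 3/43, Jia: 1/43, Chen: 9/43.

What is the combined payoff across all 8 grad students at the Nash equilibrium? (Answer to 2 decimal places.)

Each unit j contributes comes back to j as 5.5 × (j's share), so j prefers to contribute only if that share exceeds 1/5.5 = 0.1818; otherwise keeping the unit dominates.
Kira and Chen clear that bar, contributing 41 each; the remaining 6 contribute 0. Total contributed: 82.
The shared-equipment pool pays out 5.5 × 82 = 451.00 in total (split across the unequal shares, but the aggregate is all that matters for the group sum).
The 6 free-riders keep 41 each, adding 246. Group total = 246 + 451.00 = 697.00.

697.00 hours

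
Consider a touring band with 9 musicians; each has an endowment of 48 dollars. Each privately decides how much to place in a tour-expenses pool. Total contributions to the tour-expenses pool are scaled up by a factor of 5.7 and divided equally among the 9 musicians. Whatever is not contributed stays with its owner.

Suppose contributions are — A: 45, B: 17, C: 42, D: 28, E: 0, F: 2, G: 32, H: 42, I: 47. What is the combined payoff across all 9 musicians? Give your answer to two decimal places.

Total contributed: 45 + 17 + 42 + 28 + 0 + 2 + 32 + 42 + 47 = 255; total kept: 9 × 48 − 255 = 177.
The tour-expenses pool pays out 5.7 × 255 = 1453.50 in aggregate.
Group total = 177 + 1453.50 = 1630.50.

1630.50 dollars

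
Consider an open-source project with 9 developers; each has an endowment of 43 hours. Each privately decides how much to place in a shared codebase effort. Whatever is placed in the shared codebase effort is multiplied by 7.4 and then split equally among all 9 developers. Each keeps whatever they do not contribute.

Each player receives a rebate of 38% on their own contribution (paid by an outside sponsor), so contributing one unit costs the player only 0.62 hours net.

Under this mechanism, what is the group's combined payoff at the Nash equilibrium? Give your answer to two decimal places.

Under the mechanism each unit contributed yields (7.4/9) / 0.62 = 1.3262 back to its contributor per unit of net cost, which exceeds 1, making full contribution the dominant choice for everyone.
So the Nash equilibrium is full contribution by all 9; the group earns 9 × (43 × 0.38 + 7.4 × 43) = 3010.86.

3010.86 hours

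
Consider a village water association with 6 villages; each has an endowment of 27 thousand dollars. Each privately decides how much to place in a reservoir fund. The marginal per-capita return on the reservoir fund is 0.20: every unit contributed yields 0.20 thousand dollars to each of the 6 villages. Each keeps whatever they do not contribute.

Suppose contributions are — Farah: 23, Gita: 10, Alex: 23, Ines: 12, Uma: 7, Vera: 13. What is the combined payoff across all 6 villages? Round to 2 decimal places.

Total contributed: 23 + 10 + 23 + 12 + 7 + 13 = 88; total kept: 6 × 27 − 88 = 74.
The reservoir fund pays out 0.20 × 6 × 88 = 105.60 in aggregate.
Group total = 74 + 105.60 = 179.60.

179.60 thousand dollars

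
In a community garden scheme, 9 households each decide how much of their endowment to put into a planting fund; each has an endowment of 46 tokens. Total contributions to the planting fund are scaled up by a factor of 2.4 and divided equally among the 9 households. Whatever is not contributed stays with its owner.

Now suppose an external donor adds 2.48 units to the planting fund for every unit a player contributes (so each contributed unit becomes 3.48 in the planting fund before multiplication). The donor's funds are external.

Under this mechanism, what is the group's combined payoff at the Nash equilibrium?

414.00 tokens

The effective private return is 2.4 × 3.48 / 9 = 0.9280, which is still under 1, so the mechanism doesn't change anyone's dominant strategy: zero contribution.
Everyone keeps their endowment and the group total is 9 × 46 = 414.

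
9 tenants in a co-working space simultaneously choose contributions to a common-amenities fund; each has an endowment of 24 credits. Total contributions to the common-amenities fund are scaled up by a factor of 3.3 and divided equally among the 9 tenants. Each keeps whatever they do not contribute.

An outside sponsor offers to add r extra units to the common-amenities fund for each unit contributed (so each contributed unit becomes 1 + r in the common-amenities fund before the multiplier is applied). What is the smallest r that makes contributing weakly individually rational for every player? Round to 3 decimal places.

With matching at rate r, one contributed unit becomes (1 + r) in the common-amenities fund and returns 3.3 × (1 + r) / 9 to the contributor.
Setting this equal to 1: 1 + r = 9/3.3 = 2.7273.
So the minimum matching rate is r = 2.7273 − 1 = 1.727.

1.727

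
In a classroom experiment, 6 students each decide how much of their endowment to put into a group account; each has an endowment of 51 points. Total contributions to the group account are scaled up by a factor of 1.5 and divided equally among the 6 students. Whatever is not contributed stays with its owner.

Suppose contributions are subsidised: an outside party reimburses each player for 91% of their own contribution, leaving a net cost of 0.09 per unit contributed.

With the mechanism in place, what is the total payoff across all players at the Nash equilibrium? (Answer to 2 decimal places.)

The effective private return per unit is now (1.5/6) / 0.09 = 2.7778 > 1, so every player's dominant strategy flips to full contribution.
So the Nash equilibrium is full contribution by all 6; the group earns 6 × (51 × 0.91 + 1.5 × 51) = 737.46.

737.46 points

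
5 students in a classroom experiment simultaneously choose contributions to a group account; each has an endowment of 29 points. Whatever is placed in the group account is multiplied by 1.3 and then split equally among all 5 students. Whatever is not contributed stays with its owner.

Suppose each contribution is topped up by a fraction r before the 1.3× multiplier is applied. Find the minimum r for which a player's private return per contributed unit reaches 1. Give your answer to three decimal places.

With matching at rate r, one contributed unit becomes (1 + r) in the group account and returns 1.3 × (1 + r) / 5 to the contributor.
Setting this equal to 1: 1 + r = 5/1.3 = 3.8462.
So the minimum matching rate is r = 3.8462 − 1 = 2.846.

2.846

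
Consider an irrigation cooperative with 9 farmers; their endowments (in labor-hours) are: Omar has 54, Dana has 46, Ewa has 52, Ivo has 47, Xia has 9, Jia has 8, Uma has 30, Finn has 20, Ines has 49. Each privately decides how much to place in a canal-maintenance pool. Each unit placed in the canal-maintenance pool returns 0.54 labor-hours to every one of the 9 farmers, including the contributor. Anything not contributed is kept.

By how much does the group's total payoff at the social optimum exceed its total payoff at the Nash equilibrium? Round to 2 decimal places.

The private return per contributed unit is 0.54 < 1 for everyone, so the Nash equilibrium is zero contribution and the group total is Σ E_j = 54 + 46 + 52 + 47 + 9 + 8 + 30 + 20 + 49 = 315.
Each contributed unit returns 4.860 to the group, so the social optimum is full contribution by everyone: group total = 4.860 × 315 = 1530.90.
Efficiency loss = (4.860 − 1) × 315 = 1215.90.

1215.90 labor-hours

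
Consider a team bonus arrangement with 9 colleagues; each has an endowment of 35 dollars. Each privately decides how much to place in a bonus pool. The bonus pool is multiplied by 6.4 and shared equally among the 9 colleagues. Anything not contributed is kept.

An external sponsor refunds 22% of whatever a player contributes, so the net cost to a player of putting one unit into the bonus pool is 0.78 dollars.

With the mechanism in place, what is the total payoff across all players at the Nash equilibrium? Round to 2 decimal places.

The effective private return is (6.4/9) / 0.78 = 0.9117, which is still under 1, so the mechanism doesn't change anyone's dominant strategy: zero contribution.
At the Nash equilibrium no one contributes; group total payoff = 9 × 35 = 315.

315.00 dollars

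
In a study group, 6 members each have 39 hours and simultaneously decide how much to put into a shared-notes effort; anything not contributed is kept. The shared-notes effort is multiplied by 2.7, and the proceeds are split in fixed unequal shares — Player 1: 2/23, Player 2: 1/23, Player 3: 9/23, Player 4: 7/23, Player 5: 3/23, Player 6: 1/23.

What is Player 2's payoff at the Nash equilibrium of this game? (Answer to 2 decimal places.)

Each unit j contributes comes back to j as 2.7 × (j's share), so j prefers to contribute only if that share exceeds 1/2.7 = 0.3704; otherwise keeping the unit dominates.
Player 3 alone (share 9/23) is above the threshold, contributing 39; the remaining 5 contribute 0. Total contributed: 39.
Player 2 keeps 39 and receives 2.7 × 39 × 1/23 = 4.58 from the shared-notes effort, for a payoff of 43.58.

43.58 hours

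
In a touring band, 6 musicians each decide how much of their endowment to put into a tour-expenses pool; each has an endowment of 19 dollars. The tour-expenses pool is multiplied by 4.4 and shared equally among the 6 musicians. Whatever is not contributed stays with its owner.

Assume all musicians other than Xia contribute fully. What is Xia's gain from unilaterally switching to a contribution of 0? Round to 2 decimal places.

Switching from a contribution of 19 to 0 lets Xia keep an extra 19 dollars, but lowers the tour-expenses pool by 19, which costs Xia their own share of that drop: 4.4/6 × 19 = 13.93.
Net gain = 19 − 13.93 = 5.07. The private return per contributed unit (0.7333) is below 1, so free-riding is indeed the best response regardless of what the others do.

5.07 dollars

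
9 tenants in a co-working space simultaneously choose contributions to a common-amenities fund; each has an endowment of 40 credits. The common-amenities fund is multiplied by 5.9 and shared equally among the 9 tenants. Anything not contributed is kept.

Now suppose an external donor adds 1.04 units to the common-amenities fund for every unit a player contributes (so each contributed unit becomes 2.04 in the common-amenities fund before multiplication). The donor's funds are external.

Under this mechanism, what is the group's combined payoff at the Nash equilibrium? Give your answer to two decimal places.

4332.96 credits

With the mechanism, a contributed unit returns 5.9 × 2.04 / 9 = 1.3373 per unit of net cost to the contributor — now above 1 — so contributing fully is weakly dominant for every player.
At the Nash equilibrium everyone contributes 40. Group total payoff = 5.9 × 2.04 × 360 = 4332.96.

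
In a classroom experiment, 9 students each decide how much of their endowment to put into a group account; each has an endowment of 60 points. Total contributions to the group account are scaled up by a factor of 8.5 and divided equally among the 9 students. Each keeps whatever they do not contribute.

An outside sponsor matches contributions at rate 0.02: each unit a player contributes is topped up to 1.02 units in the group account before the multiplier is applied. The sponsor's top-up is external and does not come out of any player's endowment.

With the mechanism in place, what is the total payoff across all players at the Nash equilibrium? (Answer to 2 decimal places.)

Even with the mechanism, each unit contributed returns only 8.5 × 1.02 / 9 = 0.9633 per unit of net cost, so contributing nothing is still dominant.
At the Nash equilibrium no one contributes; group total payoff = 9 × 60 = 540.

540.00 points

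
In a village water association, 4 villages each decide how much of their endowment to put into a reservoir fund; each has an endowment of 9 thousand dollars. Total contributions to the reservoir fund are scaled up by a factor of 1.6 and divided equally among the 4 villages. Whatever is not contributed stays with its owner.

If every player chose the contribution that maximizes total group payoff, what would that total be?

57.60 thousand dollars

Each contributed unit returns 1.600 to the group as a whole (0.4000 to each of 4 players), which exceeds 1, so the social optimum is full contribution: group total = 1.600 × 36 = 57.60.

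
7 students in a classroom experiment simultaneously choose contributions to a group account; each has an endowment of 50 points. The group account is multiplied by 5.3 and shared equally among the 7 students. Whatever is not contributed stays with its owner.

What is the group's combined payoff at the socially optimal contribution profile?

Each contributed unit returns 5.300 to the group as a whole (0.7571 to each of 7 players), which exceeds 1, so the social optimum is full contribution: group total = 5.300 × 350 = 1855.00.

1855.00 points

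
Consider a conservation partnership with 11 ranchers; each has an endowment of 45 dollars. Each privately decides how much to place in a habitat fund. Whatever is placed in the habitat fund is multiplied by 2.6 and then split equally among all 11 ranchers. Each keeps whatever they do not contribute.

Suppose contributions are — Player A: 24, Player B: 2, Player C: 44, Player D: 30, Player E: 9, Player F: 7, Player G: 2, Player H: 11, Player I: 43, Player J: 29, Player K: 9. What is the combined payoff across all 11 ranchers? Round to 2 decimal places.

Total contributed: 24 + 2 + 44 + 30 + 9 + 7 + 2 + 11 + 43 + 29 + 9 = 210; total kept: 11 × 45 − 210 = 285.
The habitat fund pays out 2.6 × 210 = 546.00 in aggregate.
Group total = 285 + 546.00 = 831.00.

831.00 dollars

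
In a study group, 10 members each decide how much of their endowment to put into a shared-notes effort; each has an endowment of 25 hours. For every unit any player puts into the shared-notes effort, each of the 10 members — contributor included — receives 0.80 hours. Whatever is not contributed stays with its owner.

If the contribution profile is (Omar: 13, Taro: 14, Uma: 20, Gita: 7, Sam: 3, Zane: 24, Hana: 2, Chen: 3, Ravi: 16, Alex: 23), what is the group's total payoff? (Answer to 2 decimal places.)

Total contributed: 13 + 14 + 20 + 7 + 3 + 24 + 2 + 3 + 16 + 23 = 125; total kept: 10 × 25 − 125 = 125.
The shared-notes effort pays out 0.80 × 10 × 125 = 1000.00 in aggregate.
Group total = 125 + 1000.00 = 1125.00.

1125.00 hours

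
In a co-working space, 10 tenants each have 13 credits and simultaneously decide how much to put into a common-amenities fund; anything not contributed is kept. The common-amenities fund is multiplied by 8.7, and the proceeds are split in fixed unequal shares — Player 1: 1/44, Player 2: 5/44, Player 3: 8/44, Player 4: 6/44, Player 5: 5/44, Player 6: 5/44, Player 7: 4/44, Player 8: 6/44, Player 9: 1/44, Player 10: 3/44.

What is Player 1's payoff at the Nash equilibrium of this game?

20.71 credits

A player with share s gets back 8.7·s per unit contributed, so full contribution is dominant for anyone with s > 1/8.7 = 0.1149 and zero contribution is dominant for anyone below.
Player 3, Player 4 and Player 8 clear that bar, contributing 13 each; the remaining 7 contribute 0. Total contributed: 39.
Player 1 keeps 13 and receives 8.7 × 39 × 1/44 = 7.71 from the common-amenities fund, for a payoff of 20.71.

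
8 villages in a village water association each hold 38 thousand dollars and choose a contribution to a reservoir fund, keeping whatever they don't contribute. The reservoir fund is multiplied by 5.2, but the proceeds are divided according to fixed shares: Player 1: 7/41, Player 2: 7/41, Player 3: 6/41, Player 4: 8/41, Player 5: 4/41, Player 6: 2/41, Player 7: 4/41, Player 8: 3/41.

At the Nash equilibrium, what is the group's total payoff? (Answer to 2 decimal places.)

463.60 thousand dollars

Each unit j contributes comes back to j as 5.2 × (j's share), so j prefers to contribute only if that share exceeds 1/5.2 = 0.1923; otherwise keeping the unit dominates.
Player 4 alone (share 8/41) is above the threshold, contributing 38; the remaining 7 contribute 0. Total contributed: 38.
The reservoir fund pays out 5.2 × 38 = 197.60 in total (split across the unequal shares, but the aggregate is all that matters for the group sum).
The 7 free-riders keep 38 each, adding 266. Group total = 266 + 197.60 = 463.60.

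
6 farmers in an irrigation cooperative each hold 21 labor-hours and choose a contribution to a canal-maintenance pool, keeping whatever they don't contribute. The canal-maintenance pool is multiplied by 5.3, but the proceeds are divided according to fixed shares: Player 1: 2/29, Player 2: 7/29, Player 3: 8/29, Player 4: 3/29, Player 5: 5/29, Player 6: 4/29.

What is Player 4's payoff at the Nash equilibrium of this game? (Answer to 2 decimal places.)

For player j, contributing a unit is worthwhile iff 5.3 × (j's share) ≥ 1, i.e. iff j's share is at least 0.1887.
Player 2 and Player 3 are above the threshold, contributing 21 each; the remaining 4 contribute 0. Total contributed: 42.
Player 4 keeps 21 and receives 5.3 × 42 × 3/29 = 23.03 from the canal-maintenance pool, for a payoff of 44.03.

44.03 labor-hours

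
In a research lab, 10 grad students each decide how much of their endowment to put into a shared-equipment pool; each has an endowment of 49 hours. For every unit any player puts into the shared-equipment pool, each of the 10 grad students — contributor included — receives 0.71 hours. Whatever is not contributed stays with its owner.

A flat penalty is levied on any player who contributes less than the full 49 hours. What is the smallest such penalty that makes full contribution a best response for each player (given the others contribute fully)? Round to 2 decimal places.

Given the others contribute fully, the best deviation is to contribute 0 (any partial contribution still incurs the fine and gives up units whose private return 0.71 is below 1).
Deviating from 49 to 0 saves 49 hours but forfeits the deviator's share of the drop in the shared-equipment pool: 0.71 × 49 = 34.79.
So the deviation gain is 49 − 34.79 = 14.21, and the fine must be at least 14.21 hours to wipe it out.

14.21 hours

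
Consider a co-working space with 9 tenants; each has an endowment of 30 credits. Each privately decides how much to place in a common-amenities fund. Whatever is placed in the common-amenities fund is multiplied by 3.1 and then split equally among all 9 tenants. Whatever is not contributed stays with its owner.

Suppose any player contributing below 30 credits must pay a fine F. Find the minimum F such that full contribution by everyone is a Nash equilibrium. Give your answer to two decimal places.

Given the others contribute fully, the best deviation is to contribute 0 (any partial contribution still incurs the fine and gives up units whose private return 0.3444 is below 1).
Deviating from 30 to 0 saves 30 credits but forfeits the deviator's share of the drop in the common-amenities fund: 3.1/9 × 30 = 10.33.
So the deviation gain is 30 − 10.33 = 19.67, and the fine must be at least 19.67 credits to wipe it out.

19.67 credits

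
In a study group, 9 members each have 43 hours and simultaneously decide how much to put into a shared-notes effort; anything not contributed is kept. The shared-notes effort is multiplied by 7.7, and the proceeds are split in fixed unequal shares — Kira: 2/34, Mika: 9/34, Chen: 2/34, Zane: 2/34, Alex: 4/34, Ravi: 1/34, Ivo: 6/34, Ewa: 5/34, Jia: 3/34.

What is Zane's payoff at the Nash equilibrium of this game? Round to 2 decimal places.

Player j's private return per contributed unit is 7.7 × (j's share). Contributing is weakly dominant for j when that share is at least 1/7.7 = 0.1299, and contributing 0 is dominant otherwise.
Mika, Ivo and Ewa clear that bar, contributing 43 each; the remaining 6 contribute 0. Total contributed: 129.
Zane keeps 43 and receives 7.7 × 129 × 2/34 = 58.43 from the shared-notes effort, for a payoff of 101.43.

101.43 hours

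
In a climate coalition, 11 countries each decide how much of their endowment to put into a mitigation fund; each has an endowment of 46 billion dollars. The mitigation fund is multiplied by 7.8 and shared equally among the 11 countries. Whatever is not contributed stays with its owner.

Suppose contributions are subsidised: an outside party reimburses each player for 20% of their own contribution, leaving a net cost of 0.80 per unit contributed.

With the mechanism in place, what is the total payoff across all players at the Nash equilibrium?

Even with the mechanism, each unit contributed returns only (7.8/11) / 0.80 = 0.8864 per unit of net cost, so contributing nothing is still dominant.
At the Nash equilibrium no one contributes; group total payoff = 11 × 46 = 506.

506.00 billion dollars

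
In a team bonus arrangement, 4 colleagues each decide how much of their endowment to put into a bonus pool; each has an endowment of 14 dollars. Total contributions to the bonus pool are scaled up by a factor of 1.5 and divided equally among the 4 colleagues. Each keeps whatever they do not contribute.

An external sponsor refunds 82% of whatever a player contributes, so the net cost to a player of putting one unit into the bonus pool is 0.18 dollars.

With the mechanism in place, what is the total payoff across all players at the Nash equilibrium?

Under the mechanism each unit contributed yields (1.5/4) / 0.18 = 2.0833 back to its contributor per unit of net cost, which exceeds 1, making full contribution the dominant choice for everyone.
At the Nash equilibrium everyone contributes 14. Group total payoff = 4 × (14 × 0.82 + 1.5 × 14) = 129.92.

129.92 dollars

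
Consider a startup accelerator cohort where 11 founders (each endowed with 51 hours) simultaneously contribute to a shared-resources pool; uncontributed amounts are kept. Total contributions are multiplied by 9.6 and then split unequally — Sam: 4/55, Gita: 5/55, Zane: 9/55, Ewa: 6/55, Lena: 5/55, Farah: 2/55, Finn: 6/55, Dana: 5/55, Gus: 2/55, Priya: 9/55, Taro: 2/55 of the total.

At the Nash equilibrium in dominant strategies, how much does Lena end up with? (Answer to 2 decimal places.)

229.04 hours

For player j, contributing a unit is worthwhile iff 9.6 × (j's share) ≥ 1, i.e. iff j's share is at least 0.1042.
Zane, Ewa, Finn and Priya clear that bar, contributing 51 each; the remaining 7 contribute 0. Total contributed: 204.
Lena keeps 51 and receives 9.6 × 204 × 5/55 = 178.04 from the shared-resources pool, for a payoff of 229.04.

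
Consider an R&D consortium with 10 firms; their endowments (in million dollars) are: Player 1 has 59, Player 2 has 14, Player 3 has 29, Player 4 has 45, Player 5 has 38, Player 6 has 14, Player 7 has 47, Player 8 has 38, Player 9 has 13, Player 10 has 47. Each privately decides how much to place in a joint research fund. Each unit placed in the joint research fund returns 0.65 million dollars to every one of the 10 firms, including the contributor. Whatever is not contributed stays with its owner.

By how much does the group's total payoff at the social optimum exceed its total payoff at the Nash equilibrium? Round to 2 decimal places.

The private return per contributed unit is 0.65 < 1 for everyone, so the Nash equilibrium is zero contribution and the group total is Σ E_j = 59 + 14 + 29 + 45 + 38 + 14 + 47 + 38 + 13 + 47 = 344.
Each contributed unit returns 6.500 to the group, so the social optimum is full contribution by everyone: group total = 6.500 × 344 = 2236.00.
Efficiency loss = (6.500 − 1) × 344 = 1892.00.

1892.00 million dollars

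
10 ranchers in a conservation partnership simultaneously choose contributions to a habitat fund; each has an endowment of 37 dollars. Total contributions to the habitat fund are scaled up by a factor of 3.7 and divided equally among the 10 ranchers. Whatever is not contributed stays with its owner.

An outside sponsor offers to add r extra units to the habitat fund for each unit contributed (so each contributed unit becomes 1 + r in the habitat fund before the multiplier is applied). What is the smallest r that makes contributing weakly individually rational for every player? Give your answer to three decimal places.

With matching at rate r, one contributed unit becomes (1 + r) in the habitat fund and returns 3.7 × (1 + r) / 10 to the contributor.
Setting this equal to 1: 1 + r = 10/3.7 = 2.7027.
So the minimum matching rate is r = 2.7027 − 1 = 1.703.

1.703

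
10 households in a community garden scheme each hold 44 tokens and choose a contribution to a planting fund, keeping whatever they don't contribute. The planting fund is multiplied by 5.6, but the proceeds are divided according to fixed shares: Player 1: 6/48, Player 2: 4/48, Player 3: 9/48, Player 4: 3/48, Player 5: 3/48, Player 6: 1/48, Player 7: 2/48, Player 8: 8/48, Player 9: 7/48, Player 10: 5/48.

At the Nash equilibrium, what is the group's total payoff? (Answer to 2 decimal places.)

For player j, contributing a unit is worthwhile iff 5.6 × (j's share) ≥ 1, i.e. iff j's share is at least 0.1786.
Only Player 3 (9/48) clears that bar, contributing 44; the remaining 9 contribute 0. Total contributed: 44.
The planting fund pays out 5.6 × 44 = 246.40 in total (split across the unequal shares, but the aggregate is all that matters for the group sum).
The 9 free-riders keep 44 each, adding 396. Group total = 396 + 246.40 = 642.40.

642.40 tokens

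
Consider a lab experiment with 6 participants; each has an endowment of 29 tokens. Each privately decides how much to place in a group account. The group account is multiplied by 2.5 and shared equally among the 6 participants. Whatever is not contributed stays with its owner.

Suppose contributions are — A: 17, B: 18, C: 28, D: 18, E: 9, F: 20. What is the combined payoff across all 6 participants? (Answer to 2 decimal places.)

339.00 tokens

Total contributed: 17 + 18 + 28 + 18 + 9 + 20 = 110; total kept: 6 × 29 − 110 = 64.
The group account pays out 2.5 × 110 = 275.00 in aggregate.
Group total = 64 + 275.00 = 339.00.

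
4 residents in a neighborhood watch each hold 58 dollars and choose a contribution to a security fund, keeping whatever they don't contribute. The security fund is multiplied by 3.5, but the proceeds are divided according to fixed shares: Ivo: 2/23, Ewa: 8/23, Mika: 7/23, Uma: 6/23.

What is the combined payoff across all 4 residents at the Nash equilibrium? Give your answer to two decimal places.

522.00 dollars

For player j, contributing a unit is worthwhile iff 3.5 × (j's share) ≥ 1, i.e. iff j's share is at least 0.2857.
The shares above 0.2857 belong to Ewa and Mika, contributing 58 each; the remaining 2 contribute 0. Total contributed: 116.
The security fund pays out 3.5 × 116 = 406.00 in total (split across the unequal shares, but the aggregate is all that matters for the group sum).
The 2 free-riders keep 58 each, adding 116. Group total = 116 + 406.00 = 522.00.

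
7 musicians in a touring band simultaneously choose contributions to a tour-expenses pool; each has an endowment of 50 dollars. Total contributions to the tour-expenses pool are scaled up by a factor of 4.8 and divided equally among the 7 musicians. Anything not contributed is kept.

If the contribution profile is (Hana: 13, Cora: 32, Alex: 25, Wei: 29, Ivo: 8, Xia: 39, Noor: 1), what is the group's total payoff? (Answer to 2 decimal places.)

Total contributed: 13 + 32 + 25 + 29 + 8 + 39 + 1 = 147; total kept: 7 × 50 − 147 = 203.
The tour-expenses pool pays out 4.8 × 147 = 705.60 in aggregate.
Group total = 203 + 705.60 = 908.60.

908.60 dollars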